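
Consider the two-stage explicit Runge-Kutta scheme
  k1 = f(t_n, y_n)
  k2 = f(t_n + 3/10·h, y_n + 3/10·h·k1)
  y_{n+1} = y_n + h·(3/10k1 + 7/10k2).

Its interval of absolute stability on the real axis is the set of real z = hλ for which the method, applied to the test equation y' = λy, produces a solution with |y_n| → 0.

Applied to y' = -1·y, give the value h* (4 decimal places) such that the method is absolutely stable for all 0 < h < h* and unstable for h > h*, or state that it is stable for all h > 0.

(-4.7619,0); λ=-1 ⇒ h* = (100/21)/1 = 4.7619.

On y'=λy, z=hλ:
  k1=λy_n ⇒ h·k1=z·y_n;  k2=λ(1+3/10z)y_n ⇒ h·k2=z(1+3/10z)y_n
  y_{n+1}/y_n = 1 + 3/10z + 7/10z(1+3/10z) = 1 + z + 21/100z²
  R(z) = 1 + z + 21/100z².

Boundary: |R(x)|=1, x<0.
x=-0.87: |R|=0.2889
R=1: x+21/100x²=0 ⇒ x=−100/21=-4.7619; min R=1−1/(4·21/100)=-0.1905>−1
Confirm numerically:
  x=-2.772: |R|=0.15836 <1
  x=-2.365: |R|=0.19042 <1
  x=-1.913: |R|=0.14449 <1
  x=-5.292: |R|=1.58911 >1
  x=-5.290: |R|=1.58666 >1
  x=-4.890: |R|=1.13154 >1
Interval (-4.7619, 0).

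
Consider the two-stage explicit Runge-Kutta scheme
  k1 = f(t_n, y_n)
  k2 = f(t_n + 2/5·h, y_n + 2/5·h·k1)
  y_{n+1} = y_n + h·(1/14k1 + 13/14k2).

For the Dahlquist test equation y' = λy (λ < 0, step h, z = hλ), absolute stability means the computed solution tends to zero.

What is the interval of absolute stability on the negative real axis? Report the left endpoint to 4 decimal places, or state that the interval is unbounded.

Test eqn y'=λy, z=hλ:
  k1=λy_n ⇒ h·k1=z·y_n;  k2=λ(1+2/5z)y_n ⇒ h·k2=z(1+2/5z)y_n
  y_{n+1}/y_n = 1 + 1/14z + 13/14z(1+2/5z) = 1 + z + 13/35z²
  Hence R(z) = 1 + z + 13/35z².

Find x<0 with |R(x)|<1.
x=-0.47: |R|=0.6120
R=1: x+13/35x²=0 ⇒ x=−35/13=-2.6923; min R=1−1/(4·13/35)=0.3269>−1
Confirm numerically:
  x=-2.663: |R|=0.97101 <1
  x=-2.464: |R|=0.79105 <1
  x=-1.604: |R|=0.35162 <1
  x=-3.251: |R|=1.67463 >1
  x=-3.091: |R|=1.45773 >1
  x=-2.939: |R|=1.26930 >1
So |R|<1 on (-2.6923, 0).

(-2.6923, 0).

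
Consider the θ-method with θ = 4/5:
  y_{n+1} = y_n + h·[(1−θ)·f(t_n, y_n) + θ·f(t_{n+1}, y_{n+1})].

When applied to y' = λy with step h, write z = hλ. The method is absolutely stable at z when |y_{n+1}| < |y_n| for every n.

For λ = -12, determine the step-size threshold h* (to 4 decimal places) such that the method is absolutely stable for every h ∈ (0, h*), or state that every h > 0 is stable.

With y'=λy (z=hλ):
  y_{n+1} = y_n + z·[1/5·y_n + 4/5·y_{n+1}] ⇒ (1 − 4/5z)y_{n+1} = (1 + 1/5z)y_n
  ⇒ R(z) = (1 + 1/5z)/(1 − 4/5z).

Find x<0 with |R(x)|<1.
x=-1.32: |R|=0.3580
x=-2: |R|=0.2308
x=-10: |R|=0.1111
x=-100: |R|=0.2346
θ=4/5≥1/2 ⇒ |1+1/5x|<|1−4/5x| ∀x<0 ⇒ stable on all of ℝ⁻.

interval (−∞, 0). Any h>0 works for λ=-12.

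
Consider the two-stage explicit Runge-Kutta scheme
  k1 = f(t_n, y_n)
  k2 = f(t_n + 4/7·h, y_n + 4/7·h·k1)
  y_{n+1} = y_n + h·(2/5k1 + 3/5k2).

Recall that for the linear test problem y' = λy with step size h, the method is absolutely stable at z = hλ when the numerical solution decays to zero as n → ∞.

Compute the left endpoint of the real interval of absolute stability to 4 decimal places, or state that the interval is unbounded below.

z* = -2.9167.

With y'=λy (z=hλ):
  k1=λy_n ⇒ h·k1=z·y_n;  k2=λ(1+4/7z)y_n ⇒ h·k2=z(1+4/7z)y_n
  y_{n+1}/y_n = 1 + 2/5z + 3/5z(1+4/7z) = 1 + z + 12/35z²
  so R(z) = 1 + z + 12/35z².

Boundary: |R(x)|=1, x<0.
x=-0.91: |R|=0.3739
R=1: x+12/35x²=0 ⇒ x=−35/12=-2.9167; min R=1−1/(4·12/35)=0.2708>−1
Confirm numerically:
  x=-2.824: |R|=0.91028 <1
  x=-2.588: |R|=0.70837 <1
  x=-2.515: |R|=0.65365 <1
  x=-1.416: |R|=0.27145 <1
  x=-3.468: |R|=1.65555 >1
  x=-3.126: |R|=1.22436 >1
So |R|<1 on (-2.9167, 0).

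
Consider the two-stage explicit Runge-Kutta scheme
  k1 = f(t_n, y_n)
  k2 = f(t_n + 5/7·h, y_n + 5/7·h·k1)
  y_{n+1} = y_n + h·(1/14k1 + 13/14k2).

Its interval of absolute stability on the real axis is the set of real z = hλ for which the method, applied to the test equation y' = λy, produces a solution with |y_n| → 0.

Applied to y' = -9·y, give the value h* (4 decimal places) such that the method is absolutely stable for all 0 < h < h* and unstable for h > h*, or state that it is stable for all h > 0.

(-1.5077,0); λ=-9 ⇒ h* = (98/65)/9 = 0.1675.

Test eqn y'=λy, z=hλ:
  k1=λy_n ⇒ h·k1=z·y_n;  k2=λ(1+5/7z)y_n ⇒ h·k2=z(1+5/7z)y_n
  y_{n+1}/y_n = 1 + 1/14z + 13/14z(1+5/7z) = 1 + z + 65/98z²
  so R(z) = 1 + z + 65/98z².

Find x<0 with |R(x)|<1.
x=-1.77: |R|=1.3079
R=1: x+65/98x²=0 ⇒ x=−98/65=-1.5077; min R=1−1/(4·65/98)=0.6231>−1
Confirm numerically:
  x=-1.145: |R|=0.72456 <1
  x=-1.033: |R|=0.67476 <1
  x=-0.770: |R|=0.62325 <1
  x=-0.767: |R|=0.62319 <1
  x=-2.084: |R|=1.79660 >1
  x=-2.063: |R|=1.75984 >1
  x=-1.976: |R|=1.61377 >1
So |R|<1 on (-1.5077, 0).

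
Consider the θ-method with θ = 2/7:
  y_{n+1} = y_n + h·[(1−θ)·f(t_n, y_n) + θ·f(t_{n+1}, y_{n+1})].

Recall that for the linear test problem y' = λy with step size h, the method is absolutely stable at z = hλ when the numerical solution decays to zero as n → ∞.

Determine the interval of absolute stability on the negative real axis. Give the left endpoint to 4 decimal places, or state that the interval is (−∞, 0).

Set f=λy, z=hλ:
  y_{n+1} = y_n + z·[5/7·y_n + 2/7·y_{n+1}] ⇒ (1 − 2/7z)y_{n+1} = (1 + 5/7z)y_n
  R(z) = (1 + 5/7z)/(1 − 2/7z).

Find x<0 with |R(x)|<1.
x=-0.98: |R|=0.2344
R=−1: 1+5/7x = −1+2/7x ⇒ -3/7x=2 ⇒ x=2/(-3/7)=-4.6667
Confirm numerically:
  x=-4.296: |R|=0.92868 <1
  x=-3.625: |R|=0.78070 <1
  x=-2.719: |R|=0.53023 <1
  x=-2.567: |R|=0.48088 <1
  x=-5.080: |R|=1.07226 >1
  x=-4.900: |R|=1.04167 >1
Stable set (-4.6667, 0).

(-4.6667, 0).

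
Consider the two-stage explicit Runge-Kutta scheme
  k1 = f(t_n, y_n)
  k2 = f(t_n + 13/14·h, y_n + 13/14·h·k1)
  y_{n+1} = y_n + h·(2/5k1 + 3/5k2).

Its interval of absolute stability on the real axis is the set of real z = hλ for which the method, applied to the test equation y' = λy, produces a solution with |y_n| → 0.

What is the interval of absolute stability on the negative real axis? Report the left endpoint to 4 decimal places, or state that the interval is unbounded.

z∈(-1.7949,0).

With y'=λy (z=hλ):
  k1=λy_n ⇒ h·k1=z·y_n;  k2=λ(1+13/14z)y_n ⇒ h·k2=z(1+13/14z)y_n
  y_{n+1}/y_n = 1 + 2/5z + 3/5z(1+13/14z) = 1 + z + 39/70z²
  so R(z) = 1 + z + 39/70z².

Boundary: |R(x)|=1, x<0.
x=-1.23: |R|=0.6129
R=1: x+39/70x²=0 ⇒ x=−70/39=-1.7949; min R=1−1/(4·39/70)=0.5513>−1
Confirm numerically:
  x=-1.477: |R|=0.73842 <1
  x=-1.437: |R|=0.71348 <1
  x=-1.424: |R|=0.70576 <1
  x=-1.289: |R|=0.63670 <1
  x=-2.104: |R|=1.36237 >1
  x=-2.054: |R|=1.29654 >1
Interval (-1.7949, 0).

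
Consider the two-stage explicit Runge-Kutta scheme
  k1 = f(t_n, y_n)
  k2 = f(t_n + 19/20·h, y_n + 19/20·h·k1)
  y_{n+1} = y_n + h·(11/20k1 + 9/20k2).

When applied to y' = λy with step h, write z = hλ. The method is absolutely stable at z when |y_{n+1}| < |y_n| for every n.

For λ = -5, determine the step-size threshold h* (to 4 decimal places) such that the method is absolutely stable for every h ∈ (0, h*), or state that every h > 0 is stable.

Set f=λy, z=hλ:
  k1=λy_n ⇒ h·k1=z·y_n;  k2=λ(1+19/20z)y_n ⇒ h·k2=z(1+19/20z)y_n
  y_{n+1}/y_n = 1 + 11/20z + 9/20z(1+19/20z) = 1 + z + 171/400z²
  ⇒ R(z) = 1 + z + 171/400z².

Need |R(x)|<1, x<0.
x=-1.1: |R|=0.4173
R=1: x+171/400x²=0 ⇒ x=−400/171=-2.3392; min R=1−1/(4·171/400)=0.4152>−1
Confirm numerically:
  x=-1.487: |R|=0.45827 <1
  x=-1.436: |R|=0.44555 <1
  x=-1.401: |R|=0.43810 <1
  x=-2.905: |R|=1.70268 >1
  x=-2.897: |R|=1.69084 >1
  x=-2.652: |R|=1.35465 >1
So |R|<1 on (-2.3392, 0).

(-2.3392,0); λ=-5 ⇒ h* = (400/171)/5 = 0.4678.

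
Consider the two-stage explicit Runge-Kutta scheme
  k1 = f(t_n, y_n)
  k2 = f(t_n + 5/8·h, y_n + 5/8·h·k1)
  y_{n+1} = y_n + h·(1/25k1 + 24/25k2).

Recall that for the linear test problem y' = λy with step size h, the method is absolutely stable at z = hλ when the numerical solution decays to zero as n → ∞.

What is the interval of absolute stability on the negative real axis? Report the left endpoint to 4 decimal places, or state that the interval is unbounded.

With y'=λy (z=hλ):
  k1=λy_n ⇒ h·k1=z·y_n;  k2=λ(1+5/8z)y_n ⇒ h·k2=z(1+5/8z)y_n
  y_{n+1}/y_n = 1 + 1/25z + 24/25z(1+5/8z) = 1 + z + 3/5z²
  so R(z) = 1 + z + 3/5z².

Boundary: |R(x)|=1, x<0.
x=-1.55: |R|=0.8915
R=1: x+3/5x²=0 ⇒ x=−5/3=-1.6667; min R=1−1/(4·3/5)=0.5833>−1
Confirm numerically:
  x=-1.595: |R|=0.93141 <1
  x=-0.923: |R|=0.58816 <1
  x=-0.829: |R|=0.58334 <1
  x=-0.747: |R|=0.58781 <1
  x=-2.075: |R|=1.50838 >1
  x=-2.016: |R|=1.42255 >1
  x=-1.758: |R|=1.09634 >1
Interval (-1.6667, 0).

z∈(-1.6667,0).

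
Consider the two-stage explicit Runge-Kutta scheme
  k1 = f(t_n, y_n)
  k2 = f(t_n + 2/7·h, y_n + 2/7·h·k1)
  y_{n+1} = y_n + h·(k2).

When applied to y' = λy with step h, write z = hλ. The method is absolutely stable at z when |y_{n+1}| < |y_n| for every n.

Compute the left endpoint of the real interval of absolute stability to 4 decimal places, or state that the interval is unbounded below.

Test eqn y'=λy, z=hλ:
  k1=λy_n ⇒ h·k1=z·y_n;  k2=λ(1+2/7z)y_n ⇒ h·k2=z(1+2/7z)y_n
  y_{n+1}/y_n = 1 + z(1+2/7z) = 1 + z + 2/7z²
  Hence R(z) = 1 + z + 2/7z².

Solve |R(x)|<1 on ℝ⁻.
x=-0.43: |R|=0.6228
R=1: x+2/7x²=0 ⇒ x=−7/2=-3.5000; min R=1−1/(4·2/7)=0.1250>−1
Confirm numerically:
  x=-2.480: |R|=0.27726 <1
  x=-2.214: |R|=0.18651 <1
  x=-1.914: |R|=0.13268 <1
  x=-3.723: |R|=1.23721 >1
  x=-3.648: |R|=1.15426 >1
Interval (-3.5000, 0).

left endpoint -3.5000.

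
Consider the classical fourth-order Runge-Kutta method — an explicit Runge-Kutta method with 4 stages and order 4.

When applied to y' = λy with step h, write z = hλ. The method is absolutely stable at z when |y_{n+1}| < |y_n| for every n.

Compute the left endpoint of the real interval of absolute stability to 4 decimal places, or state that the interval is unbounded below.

z* = -2.7853.

On y'=λy, z=hλ:
  order 4, 4-stage ⇒ R(z)=1+z+z^2/2+z^3/6+z^4/24
  (e.g. R(-0.66)=0.51779, |R|=0.51779)

Find x<0 with |R(x)|<1.
x=-0.66: |R|=0.5178
|R(-1.77)|=0.2812 |R(-1.53)|=0.2718 |R(-1.05)|=0.3590
Bisect:
  x_lo=-3.3016 |R|=2.1013  x_hi=-0.1122 |R|=0.8938
  mid=-1.70691 |R|=0.27470 →hi
  mid=-2.50424 |R|=0.65261 →hi
  mid=-2.90291 |R|=1.19230 →lo
  mid=-2.70358 |R|=0.88363 →hi
  mid=-2.80324 |R|=1.02740 →lo
  mid=-2.75341 |R|=0.95298 →hi
  mid=-2.77833 |R|=0.98955 →hi
  mid=-2.79079 |R|=1.00831 →lo
  mid=-2.78456 |R|=0.99889 →hi
  mid=-2.78767 |R|=1.00359 →lo
  ...
  [-2.78533,-2.78514] ⇒ x*=-2.7853
Stable set (-2.7853, 0).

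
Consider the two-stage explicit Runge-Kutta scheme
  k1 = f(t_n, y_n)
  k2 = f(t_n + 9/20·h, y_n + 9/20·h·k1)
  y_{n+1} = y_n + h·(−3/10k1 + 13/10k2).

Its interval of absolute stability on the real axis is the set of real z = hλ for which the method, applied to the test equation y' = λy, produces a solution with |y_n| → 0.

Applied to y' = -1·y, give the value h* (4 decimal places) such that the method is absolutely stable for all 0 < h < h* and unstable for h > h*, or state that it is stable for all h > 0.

(-1.7094,0); λ=-1 ⇒ h* = (200/117)/1 = 1.7094.

Test eqn y'=λy, z=hλ:
  k1=λy_n ⇒ h·k1=z·y_n;  k2=λ(1+9/20z)y_n ⇒ h·k2=z(1+9/20z)y_n
  y_{n+1}/y_n = 1 − 3/10z + 13/10z(1+9/20z) = 1 + z + 117/200z²
  so R(z) = 1 + z + 117/200z².

Boundary: |R(x)|=1, x<0.
x=-0.82: |R|=0.5734
R=1: x+117/200x²=0 ⇒ x=−200/117=-1.7094; min R=1−1/(4·117/200)=0.5726>−1
Confirm numerically:
  x=-1.650: |R|=0.94266 <1
  x=-1.398: |R|=0.74533 <1
  x=-1.178: |R|=0.63380 <1
  x=-1.096: |R|=0.60671 <1
  x=-2.305: |R|=1.80312 >1
  x=-1.999: |R|=1.33866 >1
Interval (-1.7094, 0).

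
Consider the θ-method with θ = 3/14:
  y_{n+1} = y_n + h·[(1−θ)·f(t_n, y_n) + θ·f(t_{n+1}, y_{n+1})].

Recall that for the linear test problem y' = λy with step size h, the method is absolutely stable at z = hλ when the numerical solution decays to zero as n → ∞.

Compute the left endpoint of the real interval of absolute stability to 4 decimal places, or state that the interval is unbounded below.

With y'=λy (z=hλ):
  y_{n+1} = y_n + z·[11/14·y_n + 3/14·y_{n+1}] ⇒ (1 − 3/14z)y_{n+1} = (1 + 11/14z)y_n
  so R(z) = (1 + 11/14z)/(1 − 3/14z).

Find x<0 with |R(x)|<1.
x=-0.5: |R|=0.5484
R=−1: 1+11/14x = −1+3/14x ⇒ -4/7x=2 ⇒ x=2/(-4/7)=-3.5000
Confirm numerically:
  x=-3.003: |R|=0.82720 <1
  x=-2.932: |R|=0.80067 <1
  x=-1.942: |R|=0.37133 <1
  x=-4.073: |R|=1.17484 >1
  x=-4.050: |R|=1.16826 >1
Interval (-3.5000, 0).

left endpoint -3.5000.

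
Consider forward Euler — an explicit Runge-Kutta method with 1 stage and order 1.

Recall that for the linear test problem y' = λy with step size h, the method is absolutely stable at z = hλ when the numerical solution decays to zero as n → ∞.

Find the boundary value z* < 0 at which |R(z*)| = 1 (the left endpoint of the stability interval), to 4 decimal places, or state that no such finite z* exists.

z* = -2.0000.

Set f=λy, z=hλ:
  order 1, 1-stage ⇒ R(z)=1+z
  (e.g. R(-1.68)=-0.68000, |R|=0.68000)

Solve |R(x)|<1 on ℝ⁻.
x=-1.68: |R|=0.6800
|R(-1.73)|=0.7300 |R(-1.55)|=0.5500 |R(-1.31)|=0.3100
Bisect:
  x_lo=-2.5547 |R|=1.5547  x_hi=-0.2863 |R|=0.7137
  mid=-1.42048 |R|=0.42048 →hi
  mid=-1.98758 |R|=0.98758 →hi
  mid=-2.27113 |R|=1.27113 →lo
  mid=-2.12936 |R|=1.12936 →lo
  mid=-2.05847 |R|=1.05847 →lo
  mid=-2.02303 |R|=1.02303 →lo
  mid=-2.00531 |R|=1.00531 →lo
  mid=-1.99644 |R|=0.99644 →hi
  mid=-2.00088 |R|=1.00088 →lo
  mid=-1.99866 |R|=0.99866 →hi
  ...
  [-2.00004,-1.99991] ⇒ x*=-2.0000
Stable set (-2.0000, 0).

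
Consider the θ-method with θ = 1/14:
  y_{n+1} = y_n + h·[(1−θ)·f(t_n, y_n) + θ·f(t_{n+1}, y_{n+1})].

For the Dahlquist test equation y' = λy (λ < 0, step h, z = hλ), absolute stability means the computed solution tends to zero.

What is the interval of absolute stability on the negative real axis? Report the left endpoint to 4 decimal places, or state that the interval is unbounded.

Set f=λy, z=hλ:
  y_{n+1} = y_n + z·[13/14·y_n + 1/14·y_{n+1}] ⇒ (1 − 1/14z)y_{n+1} = (1 + 13/14z)y_n
  so R(z) = (1 + 13/14z)/(1 − 1/14z).

Find x<0 with |R(x)|<1.
x=-1.7: |R|=0.5159
R=−1: 1+13/14x = −1+1/14x ⇒ -6/7x=2 ⇒ x=2/(-6/7)=-2.3333
Confirm numerically:
  x=-2.186: |R|=0.89077 <1
  x=-2.067: |R|=0.80108 <1
  x=-1.716: |R|=0.52863 <1
  x=-1.491: |R|=0.34749 <1
  x=-2.643: |R|=1.22328 >1
  x=-2.518: |R|=1.13416 >1
Stable set (-2.3333, 0).

z∈(-2.3333,0).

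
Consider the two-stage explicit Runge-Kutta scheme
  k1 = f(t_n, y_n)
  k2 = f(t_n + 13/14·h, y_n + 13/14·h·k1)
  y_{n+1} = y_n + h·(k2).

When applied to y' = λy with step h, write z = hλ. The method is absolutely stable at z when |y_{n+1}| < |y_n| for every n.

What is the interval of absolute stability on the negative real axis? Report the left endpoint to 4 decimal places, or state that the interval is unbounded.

Set f=λy, z=hλ:
  k1=λy_n ⇒ h·k1=z·y_n;  k2=λ(1+13/14z)y_n ⇒ h·k2=z(1+13/14z)y_n
  y_{n+1}/y_n = 1 + z(1+13/14z) = 1 + z + 13/14z²
  Hence R(z) = 1 + z + 13/14z².

Find x<0 with |R(x)|<1.
x=-1.71: |R|=2.0052
R=1: x+13/14x²=0 ⇒ x=−14/13=-1.0769; min R=1−1/(4·13/14)=0.7308>−1
Confirm numerically:
  x=-0.913: |R|=0.86103 <1
  x=-0.779: |R|=0.78450 <1
  x=-0.738: |R|=0.76774 <1
  x=-0.602: |R|=0.73452 <1
  x=-1.237: |R|=1.18387 >1
  x=-1.164: |R|=1.09412 >1
  x=-1.119: |R|=1.04372 >1
So |R|<1 on (-1.0769, 0).

(-1.0769, 0).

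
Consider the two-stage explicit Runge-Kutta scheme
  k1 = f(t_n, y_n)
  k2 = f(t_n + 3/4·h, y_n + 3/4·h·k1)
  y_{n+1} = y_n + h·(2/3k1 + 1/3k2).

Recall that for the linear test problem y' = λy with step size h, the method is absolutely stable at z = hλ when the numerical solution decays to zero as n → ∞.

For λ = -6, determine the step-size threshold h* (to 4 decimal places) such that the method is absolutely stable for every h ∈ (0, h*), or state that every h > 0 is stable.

(-4.0000,0); λ=-6 ⇒ h* = (4)/6 = 0.6667.

With y'=λy (z=hλ):
  k1=λy_n ⇒ h·k1=z·y_n;  k2=λ(1+3/4z)y_n ⇒ h·k2=z(1+3/4z)y_n
  y_{n+1}/y_n = 1 + 2/3z + 1/3z(1+3/4z) = 1 + z + 1/4z²
  Hence R(z) = 1 + z + 1/4z².

Boundary: |R(x)|=1, x<0.
x=-1.7: |R|=0.0225
R=1: x+1/4x²=0 ⇒ x=−4=-4.0000; min R=1−1/(4·1/4)=0.0000>−1
Confirm numerically:
  x=-3.922: |R|=0.92352 <1
  x=-3.281: |R|=0.41024 <1
  x=-3.164: |R|=0.33872 <1
  x=-2.029: |R|=0.00021 <1
  x=-4.587: |R|=1.67314 >1
  x=-4.401: |R|=1.44120 >1
  x=-4.077: |R|=1.07848 >1
Interval (-4.0000, 0).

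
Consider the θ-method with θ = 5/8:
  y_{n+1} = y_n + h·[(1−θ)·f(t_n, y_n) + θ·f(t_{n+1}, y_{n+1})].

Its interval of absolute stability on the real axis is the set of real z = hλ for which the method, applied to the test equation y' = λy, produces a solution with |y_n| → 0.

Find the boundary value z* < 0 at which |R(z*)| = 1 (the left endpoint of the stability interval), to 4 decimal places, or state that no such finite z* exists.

Set f=λy, z=hλ:
  y_{n+1} = y_n + z·[3/8·y_n + 5/8·y_{n+1}] ⇒ (1 − 5/8z)y_{n+1} = (1 + 3/8z)y_n
  so R(z) = (1 + 3/8z)/(1 − 5/8z).

Find x<0 with |R(x)|<1.
x=-0.76: |R|=0.4847
x=-2: |R|=0.1111
x=-10: |R|=0.3793
x=-100: |R|=0.5748
θ=5/8≥1/2 ⇒ |1+3/8x|<|1−5/8x| ∀x<0 ⇒ unbounded interval.

interval (−∞, 0).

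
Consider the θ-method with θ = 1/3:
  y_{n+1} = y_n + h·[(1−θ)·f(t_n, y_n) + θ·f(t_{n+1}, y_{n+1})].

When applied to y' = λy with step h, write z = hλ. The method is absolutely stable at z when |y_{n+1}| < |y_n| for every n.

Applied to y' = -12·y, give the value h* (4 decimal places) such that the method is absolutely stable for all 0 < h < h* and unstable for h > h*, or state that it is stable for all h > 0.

Set f=λy, z=hλ:
  y_{n+1} = y_n + z·[2/3·y_n + 1/3·y_{n+1}] ⇒ (1 − 1/3z)y_{n+1} = (1 + 2/3z)y_n
  ⇒ R(z) = (1 + 2/3z)/(1 − 1/3z).

Need |R(x)|<1, x<0.
x=-1.08: |R|=0.2059
R=−1: 1+2/3x = −1+1/3x ⇒ -1/3x=2 ⇒ x=2/(-1/3)=-6.0000
Confirm numerically:
  x=-5.635: |R|=0.95773 <1
  x=-4.931: |R|=0.86521 <1
  x=-4.122: |R|=0.73631 <1
  x=-2.412: |R|=0.33703 <1
  x=-6.146: |R|=1.01596 >1
  x=-6.113: |R|=1.01240 >1
So |R|<1 on (-6.0000, 0).

(-6.0000,0); λ=-12 ⇒ h* = (6)/12 = 0.5000.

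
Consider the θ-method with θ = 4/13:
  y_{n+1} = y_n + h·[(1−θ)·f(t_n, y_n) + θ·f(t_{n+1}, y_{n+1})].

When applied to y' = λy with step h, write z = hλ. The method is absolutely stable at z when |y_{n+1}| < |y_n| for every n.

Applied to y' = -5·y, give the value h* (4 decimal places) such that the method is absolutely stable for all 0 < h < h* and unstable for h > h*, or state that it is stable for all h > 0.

Test eqn y'=λy, z=hλ:
  y_{n+1} = y_n + z·[9/13·y_n + 4/13·y_{n+1}] ⇒ (1 − 4/13z)y_{n+1} = (1 + 9/13z)y_n
  ⇒ R(z) = (1 + 9/13z)/(1 − 4/13z).

Find x<0 with |R(x)|<1.
x=-0.74: |R|=0.3972
R=−1: 1+9/13x = −1+4/13x ⇒ -5/13x=2 ⇒ x=2/(-5/13)=-5.2000
Confirm numerically:
  x=-5.082: |R|=0.98230 <1
  x=-4.720: |R|=0.92472 <1
  x=-4.702: |R|=0.92172 <1
  x=-3.777: |R|=0.74687 <1
  x=-5.632: |R|=1.06080 >1
  x=-5.576: |R|=1.05325 >1
  x=-5.222: |R|=1.00325 >1
So |R|<1 on (-5.2000, 0).

(-5.2000,0); λ=-5 ⇒ h* = (26/5)/5 = 1.0400.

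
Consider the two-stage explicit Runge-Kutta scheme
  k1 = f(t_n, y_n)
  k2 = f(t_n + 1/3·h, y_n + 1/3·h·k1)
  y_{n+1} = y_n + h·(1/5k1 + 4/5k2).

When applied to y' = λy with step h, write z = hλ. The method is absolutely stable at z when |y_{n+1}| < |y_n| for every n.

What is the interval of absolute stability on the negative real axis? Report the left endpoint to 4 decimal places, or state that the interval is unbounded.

Set f=λy, z=hλ:
  k1=λy_n ⇒ h·k1=z·y_n;  k2=λ(1+1/3z)y_n ⇒ h·k2=z(1+1/3z)y_n
  y_{n+1}/y_n = 1 + 1/5z + 4/5z(1+1/3z) = 1 + z + 4/15z²
  ⇒ R(z) = 1 + z + 4/15z².

Boundary: |R(x)|=1, x<0.
x=-0.9: |R|=0.3160
R=1: x+4/15x²=0 ⇒ x=−15/4=-3.7500; min R=1−1/(4·4/15)=0.0625>−1
Confirm numerically:
  x=-2.723: |R|=0.25426 <1
  x=-2.347: |R|=0.12191 <1
  x=-2.300: |R|=0.11067 <1
  x=-4.339: |R|=1.68151 >1
  x=-4.250: |R|=1.56667 >1
  x=-4.126: |R|=1.41370 >1
So |R|<1 on (-3.7500, 0).

(-3.7500, 0).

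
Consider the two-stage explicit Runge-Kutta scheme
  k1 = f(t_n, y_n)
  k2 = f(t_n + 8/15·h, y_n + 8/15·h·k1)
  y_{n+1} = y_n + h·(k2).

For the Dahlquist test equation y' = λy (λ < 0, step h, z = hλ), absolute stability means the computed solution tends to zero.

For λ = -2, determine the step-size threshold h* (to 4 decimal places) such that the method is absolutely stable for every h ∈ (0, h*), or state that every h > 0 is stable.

On y'=λy, z=hλ:
  k1=λy_n ⇒ h·k1=z·y_n;  k2=λ(1+8/15z)y_n ⇒ h·k2=z(1+8/15z)y_n
  y_{n+1}/y_n = 1 + z(1+8/15z) = 1 + z + 8/15z²
  ⇒ R(z) = 1 + z + 8/15z².

Find x<0 with |R(x)|<1.
x=-0.85: |R|=0.5353
R=1: x+8/15x²=0 ⇒ x=−15/8=-1.8750; min R=1−1/(4·8/15)=0.5312>−1
Confirm numerically:
  x=-1.794: |R|=0.92250 <1
  x=-1.147: |R|=0.55466 <1
  x=-1.022: |R|=0.53506 <1
  x=-0.841: |R|=0.53622 <1
  x=-2.460: |R|=1.76752 >1
  x=-2.245: |R|=1.44301 >1
  x=-1.987: |R|=1.11869 >1
So |R|<1 on (-1.8750, 0).

(-1.8750,0); λ=-2 ⇒ h* = (15/8)/2 = 0.9375.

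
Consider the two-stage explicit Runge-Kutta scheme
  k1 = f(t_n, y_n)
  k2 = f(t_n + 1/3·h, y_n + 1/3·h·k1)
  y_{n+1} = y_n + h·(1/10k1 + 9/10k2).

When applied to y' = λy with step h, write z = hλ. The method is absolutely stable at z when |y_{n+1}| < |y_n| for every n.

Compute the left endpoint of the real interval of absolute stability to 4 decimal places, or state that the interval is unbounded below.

left endpoint -3.3333.

Test eqn y'=λy, z=hλ:
  k1=λy_n ⇒ h·k1=z·y_n;  k2=λ(1+1/3z)y_n ⇒ h·k2=z(1+1/3z)y_n
  y_{n+1}/y_n = 1 + 1/10z + 9/10z(1+1/3z) = 1 + z + 3/10z²
  R(z) = 1 + z + 3/10z².

Solve |R(x)|<1 on ℝ⁻.
x=-1.76: |R|=0.1693
R=1: x+3/10x²=0 ⇒ x=−10/3=-3.3333; min R=1−1/(4·3/10)=0.1667>−1
Confirm numerically:
  x=-2.799: |R|=0.55132 <1
  x=-2.417: |R|=0.33557 <1
  x=-2.329: |R|=0.29827 <1
  x=-2.271: |R|=0.27623 <1
  x=-3.726: |R|=1.43892 >1
  x=-3.721: |R|=1.43275 >1
Stable set (-3.3333, 0).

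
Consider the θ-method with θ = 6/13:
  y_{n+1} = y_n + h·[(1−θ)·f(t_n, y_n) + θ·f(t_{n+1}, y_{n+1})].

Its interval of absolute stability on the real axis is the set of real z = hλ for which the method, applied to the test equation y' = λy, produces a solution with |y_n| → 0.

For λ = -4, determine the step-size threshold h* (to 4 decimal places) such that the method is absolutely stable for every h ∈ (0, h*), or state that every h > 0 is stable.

On y'=λy, z=hλ:
  y_{n+1} = y_n + z·[7/13·y_n + 6/13·y_{n+1}] ⇒ (1 − 6/13z)y_{n+1} = (1 + 7/13z)y_n
  so R(z) = (1 + 7/13z)/(1 − 6/13z).

Boundary: |R(x)|=1, x<0.
x=-0.49: |R|=0.6004
R=−1: 1+7/13x = −1+6/13x ⇒ -1/13x=2 ⇒ x=2/(-1/13)=-26.0000
Confirm numerically:
  x=-25.525: |R|=0.99714 <1
  x=-21.280: |R|=0.96645 <1
  x=-18.237: |R|=0.93659 <1
  x=-17.024: |R|=0.92205 <1
  x=-26.458: |R|=1.00267 >1
  x=-26.227: |R|=1.00133 >1
Stable set (-26.0000, 0).

(-26.0000,0); λ=-4 ⇒ h* = (26)/4 = 6.5000.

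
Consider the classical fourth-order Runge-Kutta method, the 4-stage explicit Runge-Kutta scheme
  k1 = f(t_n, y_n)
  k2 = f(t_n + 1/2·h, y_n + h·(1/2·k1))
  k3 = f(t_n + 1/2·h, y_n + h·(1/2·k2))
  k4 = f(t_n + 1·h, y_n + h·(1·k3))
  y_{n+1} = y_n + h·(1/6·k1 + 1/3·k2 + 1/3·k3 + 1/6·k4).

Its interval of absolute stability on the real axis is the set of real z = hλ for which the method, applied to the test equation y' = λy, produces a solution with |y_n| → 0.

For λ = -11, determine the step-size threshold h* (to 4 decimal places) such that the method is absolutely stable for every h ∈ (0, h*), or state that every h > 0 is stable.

Test eqn y'=λy, z=hλ:
  order 4, 4-stage ⇒ R(z)=1+z+z^2/2+z^3/6+z^4/24
  (e.g. R(-0.61)=0.54399, |R|=0.54399)

Need |R(x)|<1, x<0.
x=-0.61: |R|=0.5440
|R(-3.17)|=1.7528 |R(-2.85)|=1.1020 |R(-1.45)|=0.2773
Bisect:
  x_lo=-3.3433 |R|=2.2229  x_hi=-0.0652 |R|=0.9369
  mid=-1.70421 |R|=0.27449 →hi
  mid=-2.52373 |R|=0.67214 →hi
  mid=-2.93350 |R|=1.24742 →lo
  mid=-2.72862 |R|=0.91786 →hi
  mid=-2.83106 |R|=1.07122 →lo
  mid=-2.77984 |R|=0.99180 →hi
  mid=-2.80545 |R|=1.03081 →lo
  mid=-2.79264 |R|=1.01113 →lo
  mid=-2.78624 |R|=1.00142 →lo
  ...
  [-2.78544,-2.78524] ⇒ x*=-2.7853
Stable set (-2.7853, 0).

(-2.7853,0); λ=-11 ⇒ h* = 0.2532.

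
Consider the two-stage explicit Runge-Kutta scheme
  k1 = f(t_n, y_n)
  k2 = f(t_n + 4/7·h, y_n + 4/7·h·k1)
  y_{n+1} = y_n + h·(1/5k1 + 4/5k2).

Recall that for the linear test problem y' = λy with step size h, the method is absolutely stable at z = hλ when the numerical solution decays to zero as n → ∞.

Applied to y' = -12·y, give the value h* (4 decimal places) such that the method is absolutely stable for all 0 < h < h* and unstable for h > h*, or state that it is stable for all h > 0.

(-2.1875,0); λ=-12 ⇒ h* = (35/16)/12 = 0.1823.

With y'=λy (z=hλ):
  k1=λy_n ⇒ h·k1=z·y_n;  k2=λ(1+4/7z)y_n ⇒ h·k2=z(1+4/7z)y_n
  y_{n+1}/y_n = 1 + 1/5z + 4/5z(1+4/7z) = 1 + z + 16/35z²
  R(z) = 1 + z + 16/35z².

Find x<0 with |R(x)|<1.
x=-1.13: |R|=0.4537
R=1: x+16/35x²=0 ⇒ x=−35/16=-2.1875; min R=1−1/(4·16/35)=0.4531>−1
Confirm numerically:
  x=-1.968: |R|=0.80253 <1
  x=-1.829: |R|=0.70025 <1
  x=-1.812: |R|=0.68896 <1
  x=-1.329: |R|=0.47842 <1
  x=-2.775: |R|=1.74529 >1
  x=-2.434: |R|=1.27428 >1
  x=-2.368: |R|=1.19539 >1
So |R|<1 on (-2.1875, 0).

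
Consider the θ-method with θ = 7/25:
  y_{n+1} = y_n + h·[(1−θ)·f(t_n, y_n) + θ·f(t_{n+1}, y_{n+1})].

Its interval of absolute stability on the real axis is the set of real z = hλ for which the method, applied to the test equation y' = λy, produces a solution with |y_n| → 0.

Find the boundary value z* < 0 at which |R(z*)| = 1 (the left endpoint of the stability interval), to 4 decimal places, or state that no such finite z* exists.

z* = -4.5455.

On y'=λy, z=hλ:
  y_{n+1} = y_n + z·[18/25·y_n + 7/25·y_{n+1}] ⇒ (1 − 7/25z)y_{n+1} = (1 + 18/25z)y_n
  R(z) = (1 + 18/25z)/(1 − 7/25z).

Find x<0 with |R(x)|<1.
x=-1.58: |R|=0.0954
R=−1: 1+18/25x = −1+7/25x ⇒ -11/25x=2 ⇒ x=2/(-11/25)=-4.5455
Confirm numerically:
  x=-4.370: |R|=0.96528 <1
  x=-4.046: |R|=0.89697 <1
  x=-3.585: |R|=0.78910 <1
  x=-2.384: |R|=0.42967 <1
  x=-5.000: |R|=1.08333 >1
  x=-4.999: |R|=1.08316 >1
  x=-4.628: |R|=1.01582 >1
Interval (-4.5455, 0).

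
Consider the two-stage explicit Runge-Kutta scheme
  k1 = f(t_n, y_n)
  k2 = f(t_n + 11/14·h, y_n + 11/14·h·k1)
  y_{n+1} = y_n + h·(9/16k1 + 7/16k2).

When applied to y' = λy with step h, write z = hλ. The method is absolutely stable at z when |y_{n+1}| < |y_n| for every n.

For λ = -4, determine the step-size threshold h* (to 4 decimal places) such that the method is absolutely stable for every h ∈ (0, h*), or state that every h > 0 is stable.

(-2.9091,0); λ=-4 ⇒ h* = (32/11)/4 = 0.7273.

With y'=λy (z=hλ):
  k1=λy_n ⇒ h·k1=z·y_n;  k2=λ(1+11/14z)y_n ⇒ h·k2=z(1+11/14z)y_n
  y_{n+1}/y_n = 1 + 9/16z + 7/16z(1+11/14z) = 1 + z + 11/32z²
  Hence R(z) = 1 + z + 11/32z².

Solve |R(x)|<1 on ℝ⁻.
x=-0.47: |R|=0.6059
R=1: x+11/32x²=0 ⇒ x=−32/11=-2.9091; min R=1−1/(4·11/32)=0.2727>−1
Confirm numerically:
  x=-2.637: |R|=0.75336 <1
  x=-2.308: |R|=0.52311 <1
  x=-2.001: |R|=0.37538 <1
  x=-1.301: |R|=0.28083 <1
  x=-3.210: |R|=1.33203 >1
  x=-3.188: |R|=1.30565 >1
Interval (-2.9091, 0).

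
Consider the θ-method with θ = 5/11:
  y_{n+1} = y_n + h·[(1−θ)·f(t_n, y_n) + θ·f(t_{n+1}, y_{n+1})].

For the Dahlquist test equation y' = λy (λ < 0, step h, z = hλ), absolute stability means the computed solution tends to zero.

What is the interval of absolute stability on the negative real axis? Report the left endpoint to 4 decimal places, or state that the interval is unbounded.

Test eqn y'=λy, z=hλ:
  y_{n+1} = y_n + z·[6/11·y_n + 5/11·y_{n+1}] ⇒ (1 − 5/11z)y_{n+1} = (1 + 6/11z)y_n
  Hence R(z) = (1 + 6/11z)/(1 − 5/11z).

Find x<0 with |R(x)|<1.
x=-1.11: |R|=0.2622
R=−1: 1+6/11x = −1+5/11x ⇒ -1/11x=2 ⇒ x=2/(-1/11)=-22.0000
Confirm numerically:
  x=-15.196: |R|=0.92178 <1
  x=-10.182: |R|=0.80911 <1
  x=-9.094: |R|=0.77145 <1
  x=-22.483: |R|=1.00391 >1
  x=-22.092: |R|=1.00076 >1
  x=-22.091: |R|=1.00075 >1
Stable set (-22.0000, 0).

(-22.0000, 0).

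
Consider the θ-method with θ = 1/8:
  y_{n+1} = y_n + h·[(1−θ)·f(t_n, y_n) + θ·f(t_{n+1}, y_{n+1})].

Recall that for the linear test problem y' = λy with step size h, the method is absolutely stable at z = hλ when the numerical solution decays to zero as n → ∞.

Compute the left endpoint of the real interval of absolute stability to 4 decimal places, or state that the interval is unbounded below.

On y'=λy, z=hλ:
  y_{n+1} = y_n + z·[7/8·y_n + 1/8·y_{n+1}] ⇒ (1 − 1/8z)y_{n+1} = (1 + 7/8z)y_n
  ⇒ R(z) = (1 + 7/8z)/(1 − 1/8z).

Boundary: |R(x)|=1, x<0.
x=-1.11: |R|=0.0252
R=−1: 1+7/8x = −1+1/8x ⇒ -3/4x=2 ⇒ x=2/(-3/4)=-2.6667
Confirm numerically:
  x=-1.986: |R|=0.59103 <1
  x=-1.763: |R|=0.44464 <1
  x=-1.346: |R|=0.15215 <1
  x=-1.091: |R|=0.03993 <1
  x=-3.256: |R|=1.31414 >1
  x=-3.146: |R|=1.25803 >1
So |R|<1 on (-2.6667, 0).

z* = -2.6667.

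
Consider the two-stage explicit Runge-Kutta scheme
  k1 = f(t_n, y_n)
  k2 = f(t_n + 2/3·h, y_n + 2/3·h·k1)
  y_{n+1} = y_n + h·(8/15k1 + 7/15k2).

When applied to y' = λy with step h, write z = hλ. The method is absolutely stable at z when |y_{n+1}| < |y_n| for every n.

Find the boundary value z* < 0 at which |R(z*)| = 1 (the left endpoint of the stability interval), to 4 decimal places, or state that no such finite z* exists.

Set f=λy, z=hλ:
  k1=λy_n ⇒ h·k1=z·y_n;  k2=λ(1+2/3z)y_n ⇒ h·k2=z(1+2/3z)y_n
  y_{n+1}/y_n = 1 + 8/15z + 7/15z(1+2/3z) = 1 + z + 14/45z²
  so R(z) = 1 + z + 14/45z².

Solve |R(x)|<1 on ℝ⁻.
x=-1.29: |R|=0.2277
R=1: x+14/45x²=0 ⇒ x=−45/14=-3.2143; min R=1−1/(4·14/45)=0.1964>−1
Confirm numerically:
  x=-2.499: |R|=0.44389 <1
  x=-2.467: |R|=0.42645 <1
  x=-1.294: |R|=0.22694 <1
  x=-3.664: |R|=1.51263 >1
  x=-3.623: |R|=1.46068 >1
  x=-3.590: |R|=1.41963 >1
So |R|<1 on (-3.2143, 0).

left endpoint -3.2143.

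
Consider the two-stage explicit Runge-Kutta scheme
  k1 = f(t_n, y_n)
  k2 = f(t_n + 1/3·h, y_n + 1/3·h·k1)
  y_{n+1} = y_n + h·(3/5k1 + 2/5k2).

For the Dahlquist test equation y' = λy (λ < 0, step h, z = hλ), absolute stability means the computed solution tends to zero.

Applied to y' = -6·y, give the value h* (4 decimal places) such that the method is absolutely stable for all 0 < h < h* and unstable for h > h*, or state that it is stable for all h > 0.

(-7.5000,0); λ=-6 ⇒ h* = (15/2)/6 = 1.2500.

On y'=λy, z=hλ:
  k1=λy_n ⇒ h·k1=z·y_n;  k2=λ(1+1/3z)y_n ⇒ h·k2=z(1+1/3z)y_n
  y_{n+1}/y_n = 1 + 3/5z + 2/5z(1+1/3z) = 1 + z + 2/15z²
  Hence R(z) = 1 + z + 2/15z².

Solve |R(x)|<1 on ℝ⁻.
x=-1.76: |R|=0.3470
R=1: x+2/15x²=0 ⇒ x=−15/2=-7.5000; min R=1−1/(4·2/15)=-0.8750>−1
Confirm numerically:
  x=-6.508: |R|=0.13921 <1
  x=-5.844: |R|=0.29036 <1
  x=-5.213: |R|=0.58962 <1
  x=-7.925: |R|=1.44908 >1
  x=-7.569: |R|=1.06963 >1
Stable set (-7.5000, 0).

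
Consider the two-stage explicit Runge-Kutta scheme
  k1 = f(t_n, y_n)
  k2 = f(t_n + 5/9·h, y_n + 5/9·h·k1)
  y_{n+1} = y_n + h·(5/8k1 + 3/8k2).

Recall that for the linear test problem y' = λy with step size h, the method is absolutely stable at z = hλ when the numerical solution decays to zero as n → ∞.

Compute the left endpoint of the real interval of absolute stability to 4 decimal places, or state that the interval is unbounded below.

With y'=λy (z=hλ):
  k1=λy_n ⇒ h·k1=z·y_n;  k2=λ(1+5/9z)y_n ⇒ h·k2=z(1+5/9z)y_n
  y_{n+1}/y_n = 1 + 5/8z + 3/8z(1+5/9z) = 1 + z + 5/24z²
  Hence R(z) = 1 + z + 5/24z².

Boundary: |R(x)|=1, x<0.
x=-1.48: |R|=0.0237
R=1: x+5/24x²=0 ⇒ x=−24/5=-4.8000; min R=1−1/(4·5/24)=-0.2000>−1
Confirm numerically:
  x=-2.922: |R|=0.14323 <1
  x=-2.355: |R|=0.19958 <1
  x=-2.305: |R|=0.19812 <1
  x=-2.034: |R|=0.17209 <1
  x=-5.342: |R|=1.60320 >1
  x=-5.301: |R|=1.55329 >1
  x=-5.107: |R|=1.32664 >1
Stable set (-4.8000, 0).

left endpoint -4.8000.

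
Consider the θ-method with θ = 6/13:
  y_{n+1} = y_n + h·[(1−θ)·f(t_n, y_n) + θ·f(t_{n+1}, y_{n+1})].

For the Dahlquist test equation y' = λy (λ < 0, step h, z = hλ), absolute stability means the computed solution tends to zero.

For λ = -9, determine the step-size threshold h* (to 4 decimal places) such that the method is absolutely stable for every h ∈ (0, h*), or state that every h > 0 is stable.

(-26.0000,0); λ=-9 ⇒ h* = (26)/9 = 2.8889.

Test eqn y'=λy, z=hλ:
  y_{n+1} = y_n + z·[7/13·y_n + 6/13·y_{n+1}] ⇒ (1 − 6/13z)y_{n+1} = (1 + 7/13z)y_n
  ⇒ R(z) = (1 + 7/13z)/(1 − 6/13z).

Find x<0 with |R(x)|<1.
x=-0.46: |R|=0.6206
R=−1: 1+7/13x = −1+6/13x ⇒ -1/13x=2 ⇒ x=2/(-1/13)=-26.0000
Confirm numerically:
  x=-22.674: |R|=0.97768 <1
  x=-18.165: |R|=0.93577 <1
  x=-16.977: |R|=0.92144 <1
  x=-26.490: |R|=1.00285 >1
  x=-26.305: |R|=1.00179 >1
  x=-26.208: |R|=1.00122 >1
Interval (-26.0000, 0).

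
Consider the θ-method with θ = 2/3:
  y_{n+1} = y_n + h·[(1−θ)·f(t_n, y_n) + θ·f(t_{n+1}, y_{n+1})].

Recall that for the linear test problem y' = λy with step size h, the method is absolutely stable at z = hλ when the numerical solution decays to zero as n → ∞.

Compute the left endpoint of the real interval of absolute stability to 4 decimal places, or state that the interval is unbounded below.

(−∞, 0) — no finite endpoint.

On y'=λy, z=hλ:
  y_{n+1} = y_n + z·[1/3·y_n + 2/3·y_{n+1}] ⇒ (1 − 2/3z)y_{n+1} = (1 + 1/3z)y_n
  R(z) = (1 + 1/3z)/(1 − 2/3z).

Find x<0 with |R(x)|<1.
x=-0.5: |R|=0.6250
x=-2: |R|=0.1429
x=-10: |R|=0.3043
x=-100: |R|=0.4778
θ=2/3≥1/2 ⇒ |1+1/3x|<|1−2/3x| ∀x<0 ⇒ stable on all of ℝ⁻.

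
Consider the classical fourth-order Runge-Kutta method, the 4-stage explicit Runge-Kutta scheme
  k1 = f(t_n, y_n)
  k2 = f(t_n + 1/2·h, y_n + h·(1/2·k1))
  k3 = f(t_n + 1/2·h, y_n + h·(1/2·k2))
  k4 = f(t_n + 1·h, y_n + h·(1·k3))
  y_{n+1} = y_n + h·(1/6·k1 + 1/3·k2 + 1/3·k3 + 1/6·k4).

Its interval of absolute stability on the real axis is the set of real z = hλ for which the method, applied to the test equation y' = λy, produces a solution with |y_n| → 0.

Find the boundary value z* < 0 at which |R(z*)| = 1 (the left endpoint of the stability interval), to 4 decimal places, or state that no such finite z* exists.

On y'=λy, z=hλ:
  order 4, 4-stage ⇒ R(z)=1+z+z^2/2+z^3/6+z^4/24
  (e.g. R(-1.78)=0.28252, |R|=0.28252)

Need |R(x)|<1, x<0.
x=-1.78: |R|=0.2825
|R(-1.8)|=0.2854 |R(-1.23)|=0.3117 |R(-0.94)|=0.3959
Bisect:
  x_lo=-3.2129 |R|=1.8608  x_hi=-0.1957 |R|=0.8222
  mid=-1.70433 |R|=0.27450 →hi
  mid=-2.45863 |R|=0.60930 →hi
  mid=-2.83578 |R|=1.07882 →lo
  mid=-2.64721 |R|=0.81100 →hi
  mid=-2.74149 |R|=0.93595 →hi
  mid=-2.78864 |R|=1.00505 →lo
  mid=-2.76506 |R|=0.96993 →hi
  ...
  [-2.78532,-2.78514] ⇒ x*=-2.7853
So |R|<1 on (-2.7853, 0).

z* = -2.7853.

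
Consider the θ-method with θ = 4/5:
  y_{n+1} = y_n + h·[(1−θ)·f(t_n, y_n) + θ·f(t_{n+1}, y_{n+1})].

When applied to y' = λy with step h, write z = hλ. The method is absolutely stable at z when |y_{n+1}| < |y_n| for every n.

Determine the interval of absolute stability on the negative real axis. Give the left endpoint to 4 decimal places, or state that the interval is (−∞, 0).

interval (−∞, 0).

Test eqn y'=λy, z=hλ:
  y_{n+1} = y_n + z·[1/5·y_n + 4/5·y_{n+1}] ⇒ (1 − 4/5z)y_{n+1} = (1 + 1/5z)y_n
  ⇒ R(z) = (1 + 1/5z)/(1 − 4/5z).

Solve |R(x)|<1 on ℝ⁻.
x=-1.51: |R|=0.3161
x=-2: |R|=0.2308
x=-10: |R|=0.1111
x=-100: |R|=0.2346
θ=4/5≥1/2 ⇒ |1+1/5x|<|1−4/5x| ∀x<0 ⇒ interval (−∞,0).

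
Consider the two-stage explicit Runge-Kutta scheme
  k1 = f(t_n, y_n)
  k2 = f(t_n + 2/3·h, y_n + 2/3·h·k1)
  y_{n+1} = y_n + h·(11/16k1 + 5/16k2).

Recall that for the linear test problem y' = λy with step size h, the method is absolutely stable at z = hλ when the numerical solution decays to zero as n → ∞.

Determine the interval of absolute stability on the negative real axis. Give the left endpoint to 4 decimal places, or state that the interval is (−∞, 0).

With y'=λy (z=hλ):
  k1=λy_n ⇒ h·k1=z·y_n;  k2=λ(1+2/3z)y_n ⇒ h·k2=z(1+2/3z)y_n
  y_{n+1}/y_n = 1 + 11/16z + 5/16z(1+2/3z) = 1 + z + 5/24z²
  Hence R(z) = 1 + z + 5/24z².

Need |R(x)|<1, x<0.
x=-1.04: |R|=0.1853
R=1: x+5/24x²=0 ⇒ x=−24/5=-4.8000; min R=1−1/(4·5/24)=-0.2000>−1
Confirm numerically:
  x=-4.408: |R|=0.64001 <1
  x=-3.999: |R|=0.33267 <1
  x=-3.177: |R|=0.07422 <1
  x=-2.277: |R|=0.19685 <1
  x=-5.283: |R|=1.53160 >1
  x=-5.247: |R|=1.48863 >1
  x=-4.951: |R|=1.15575 >1
So |R|<1 on (-4.8000, 0).

z∈(-4.8000,0).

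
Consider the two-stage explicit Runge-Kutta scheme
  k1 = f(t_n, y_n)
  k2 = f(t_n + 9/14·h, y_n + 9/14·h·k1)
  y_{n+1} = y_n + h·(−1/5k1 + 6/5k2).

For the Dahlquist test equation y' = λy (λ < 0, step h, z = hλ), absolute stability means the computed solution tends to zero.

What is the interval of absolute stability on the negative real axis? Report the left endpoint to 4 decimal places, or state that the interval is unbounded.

Test eqn y'=λy, z=hλ:
  k1=λy_n ⇒ h·k1=z·y_n;  k2=λ(1+9/14z)y_n ⇒ h·k2=z(1+9/14z)y_n
  y_{n+1}/y_n = 1 − 1/5z + 6/5z(1+9/14z) = 1 + z + 27/35z²
  ⇒ R(z) = 1 + z + 27/35z².

Need |R(x)|<1, x<0.
x=-0.65: |R|=0.6759
R=1: x+27/35x²=0 ⇒ x=−35/27=-1.2963; min R=1−1/(4·27/35)=0.6759>−1
Confirm numerically:
  x=-1.173: |R|=0.88843 <1
  x=-0.934: |R|=0.73896 <1
  x=-0.820: |R|=0.69871 <1
  x=-1.576: |R|=1.34006 >1
  x=-1.512: |R|=1.25160 >1
  x=-1.499: |R|=1.23440 >1
Stable set (-1.2963, 0).

(-1.2963, 0).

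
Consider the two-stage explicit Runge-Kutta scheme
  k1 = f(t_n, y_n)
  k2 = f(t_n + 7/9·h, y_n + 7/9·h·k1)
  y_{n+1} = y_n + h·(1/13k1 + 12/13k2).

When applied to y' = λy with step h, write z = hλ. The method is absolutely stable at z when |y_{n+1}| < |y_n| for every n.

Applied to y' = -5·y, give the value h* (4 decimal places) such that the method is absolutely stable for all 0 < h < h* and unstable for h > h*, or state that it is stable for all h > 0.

With y'=λy (z=hλ):
  k1=λy_n ⇒ h·k1=z·y_n;  k2=λ(1+7/9z)y_n ⇒ h·k2=z(1+7/9z)y_n
  y_{n+1}/y_n = 1 + 1/13z + 12/13z(1+7/9z) = 1 + z + 28/39z²
  R(z) = 1 + z + 28/39z².

Boundary: |R(x)|=1, x<0.
x=-0.48: |R|=0.6854
R=1: x+28/39x²=0 ⇒ x=−39/28=-1.3929; min R=1−1/(4·28/39)=0.6518>−1
Confirm numerically:
  x=-1.041: |R|=0.73703 <1
  x=-1.036: |R|=0.73457 <1
  x=-0.729: |R|=0.65255 <1
  x=-0.613: |R|=0.65678 <1
  x=-1.536: |R|=1.15785 >1
  x=-1.529: |R|=1.14945 >1
  x=-1.524: |R|=1.14349 >1
So |R|<1 on (-1.3929, 0).

(-1.3929,0); λ=-5 ⇒ h* = (39/28)/5 = 0.2786.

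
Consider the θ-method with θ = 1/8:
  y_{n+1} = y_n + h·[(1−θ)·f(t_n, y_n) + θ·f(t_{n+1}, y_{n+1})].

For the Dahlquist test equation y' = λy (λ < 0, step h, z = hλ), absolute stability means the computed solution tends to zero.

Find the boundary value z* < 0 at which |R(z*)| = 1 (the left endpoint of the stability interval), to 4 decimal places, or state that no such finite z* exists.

z* = -2.6667.

Set f=λy, z=hλ:
  y_{n+1} = y_n + z·[7/8·y_n + 1/8·y_{n+1}] ⇒ (1 − 1/8z)y_{n+1} = (1 + 7/8z)y_n
  R(z) = (1 + 7/8z)/(1 − 1/8z).

Find x<0 with |R(x)|<1.
x=-0.33: |R|=0.6831
R=−1: 1+7/8x = −1+1/8x ⇒ -3/4x=2 ⇒ x=2/(-3/4)=-2.6667
Confirm numerically:
  x=-2.350: |R|=0.81643 <1
  x=-2.232: |R|=0.74511 <1
  x=-1.472: |R|=0.24324 <1
  x=-1.358: |R|=0.16093 <1
  x=-3.228: |R|=1.29996 >1
  x=-2.961: |R|=1.16112 >1
Interval (-2.6667, 0).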